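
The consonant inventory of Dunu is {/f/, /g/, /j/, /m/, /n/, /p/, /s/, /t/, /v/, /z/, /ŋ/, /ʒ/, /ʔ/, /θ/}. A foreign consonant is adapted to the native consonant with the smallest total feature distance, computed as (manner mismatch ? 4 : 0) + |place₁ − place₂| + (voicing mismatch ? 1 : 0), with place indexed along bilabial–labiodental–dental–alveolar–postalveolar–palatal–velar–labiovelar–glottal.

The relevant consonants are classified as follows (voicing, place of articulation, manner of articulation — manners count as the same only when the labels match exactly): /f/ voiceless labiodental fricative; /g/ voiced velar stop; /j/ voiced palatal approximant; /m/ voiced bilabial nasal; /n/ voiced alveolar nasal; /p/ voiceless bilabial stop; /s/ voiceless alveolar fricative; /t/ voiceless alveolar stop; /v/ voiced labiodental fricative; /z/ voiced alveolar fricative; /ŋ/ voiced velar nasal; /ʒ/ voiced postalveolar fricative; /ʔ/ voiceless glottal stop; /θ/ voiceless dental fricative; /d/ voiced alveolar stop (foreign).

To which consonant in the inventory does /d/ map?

/t/ is closest: same manner (stop), place distance 0 (alveolar→alveolar), voicing differs (+1); total 1. Next closest is /g/ at distance 3.

t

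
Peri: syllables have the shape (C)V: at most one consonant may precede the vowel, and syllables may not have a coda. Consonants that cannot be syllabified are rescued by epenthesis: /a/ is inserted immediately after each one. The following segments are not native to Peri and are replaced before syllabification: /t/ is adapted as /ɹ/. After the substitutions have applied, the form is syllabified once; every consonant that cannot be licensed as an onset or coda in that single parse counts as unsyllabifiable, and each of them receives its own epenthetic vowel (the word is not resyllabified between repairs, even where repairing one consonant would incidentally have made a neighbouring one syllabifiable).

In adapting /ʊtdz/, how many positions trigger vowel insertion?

After substitution the input is /ʊɹdz/.
The unsyllabifiable consonants are /ɹ/, /d/, /z/; each receives one epenthetic vowel.

3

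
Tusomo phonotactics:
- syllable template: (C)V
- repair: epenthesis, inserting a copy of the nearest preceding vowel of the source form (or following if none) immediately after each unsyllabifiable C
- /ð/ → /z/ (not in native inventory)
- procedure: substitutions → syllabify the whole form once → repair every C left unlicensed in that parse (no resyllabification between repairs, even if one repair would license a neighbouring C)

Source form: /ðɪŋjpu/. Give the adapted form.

zɪŋɪjɪpu

Substitution: /ð/ → /z/, giving /zɪŋjpu/.
Under (C)V, the unsyllabifiable consonants are /ŋ/, /j/ (no codas are permitted; onsets are limited to one consonant).
Each unlicensed consonant becomes the onset of a new syllable: /ŋ/ → /ŋɪ/, /j/ → /jɪ/.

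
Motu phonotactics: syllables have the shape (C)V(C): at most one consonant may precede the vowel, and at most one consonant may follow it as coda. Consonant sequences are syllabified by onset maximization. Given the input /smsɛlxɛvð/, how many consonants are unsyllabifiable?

3

Syllabifying with onset maximization leaves /s/, /m/, /ð/ stranded (at most one coda consonant is licensed; onsets are limited to one consonant).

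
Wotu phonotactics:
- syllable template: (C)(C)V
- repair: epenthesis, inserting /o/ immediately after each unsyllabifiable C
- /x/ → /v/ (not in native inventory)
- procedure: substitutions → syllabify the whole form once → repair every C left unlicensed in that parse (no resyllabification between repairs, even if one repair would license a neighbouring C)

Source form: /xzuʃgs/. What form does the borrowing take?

Substitution: /x/ → /v/, giving /vzuʃgs/.
Under (C)(C)V, the unsyllabifiable consonants are /ʃ/, /g/, /s/ (no codas are permitted; onsets may contain at most 2 consonants).
Each unlicensed consonant becomes the onset of a new syllable: /ʃ/ → /ʃo/, /g/ → /go/, /s/ → /so/.

vzuʃogoso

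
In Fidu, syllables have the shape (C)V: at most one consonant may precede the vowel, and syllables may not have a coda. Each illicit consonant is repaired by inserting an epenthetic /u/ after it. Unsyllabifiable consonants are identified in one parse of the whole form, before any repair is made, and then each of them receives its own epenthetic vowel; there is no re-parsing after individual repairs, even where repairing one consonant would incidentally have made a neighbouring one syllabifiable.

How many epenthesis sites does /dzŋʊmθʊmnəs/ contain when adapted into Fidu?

The unsyllabifiable consonants are /d/, /z/, /m/, /m/, /s/; each receives one epenthetic vowel.

5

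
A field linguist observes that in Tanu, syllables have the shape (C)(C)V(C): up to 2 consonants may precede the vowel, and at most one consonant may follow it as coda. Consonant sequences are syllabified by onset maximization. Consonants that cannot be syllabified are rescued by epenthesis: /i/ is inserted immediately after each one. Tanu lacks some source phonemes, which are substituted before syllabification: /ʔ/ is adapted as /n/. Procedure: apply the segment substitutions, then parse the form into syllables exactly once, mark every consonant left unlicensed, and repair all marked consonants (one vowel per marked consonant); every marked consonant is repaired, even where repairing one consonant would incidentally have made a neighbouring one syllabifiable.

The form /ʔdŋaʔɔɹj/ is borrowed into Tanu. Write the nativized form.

Substitution: /ʔ/ → /n/, giving /ndŋanɔɹj/.
Under (C)(C)V(C), the unsyllabifiable consonants are /n/, /j/ (at most one coda consonant is licensed; onsets may contain at most 2 consonants).
Each unlicensed consonant becomes the onset of a new syllable: /n/ → /ni/, /j/ → /ji/.

nidŋanɔɹji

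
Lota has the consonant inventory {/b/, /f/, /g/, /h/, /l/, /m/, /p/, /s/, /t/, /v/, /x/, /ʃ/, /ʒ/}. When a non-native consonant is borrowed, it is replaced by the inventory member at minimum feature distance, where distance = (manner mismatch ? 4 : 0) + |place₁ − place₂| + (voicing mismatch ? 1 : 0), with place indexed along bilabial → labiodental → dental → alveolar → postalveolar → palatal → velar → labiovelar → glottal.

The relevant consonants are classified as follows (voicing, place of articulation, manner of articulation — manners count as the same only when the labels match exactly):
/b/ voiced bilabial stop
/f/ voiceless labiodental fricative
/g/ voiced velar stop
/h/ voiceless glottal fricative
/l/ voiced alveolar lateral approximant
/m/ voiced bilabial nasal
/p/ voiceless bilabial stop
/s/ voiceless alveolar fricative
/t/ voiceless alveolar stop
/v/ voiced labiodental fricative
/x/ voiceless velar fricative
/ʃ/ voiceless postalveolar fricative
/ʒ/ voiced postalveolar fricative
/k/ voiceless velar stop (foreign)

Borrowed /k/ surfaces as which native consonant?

g

/g/ is closest: same manner (stop), place distance 0 (velar→velar), voicing differs (+1); total 1. Next closest is /t/ at distance 3.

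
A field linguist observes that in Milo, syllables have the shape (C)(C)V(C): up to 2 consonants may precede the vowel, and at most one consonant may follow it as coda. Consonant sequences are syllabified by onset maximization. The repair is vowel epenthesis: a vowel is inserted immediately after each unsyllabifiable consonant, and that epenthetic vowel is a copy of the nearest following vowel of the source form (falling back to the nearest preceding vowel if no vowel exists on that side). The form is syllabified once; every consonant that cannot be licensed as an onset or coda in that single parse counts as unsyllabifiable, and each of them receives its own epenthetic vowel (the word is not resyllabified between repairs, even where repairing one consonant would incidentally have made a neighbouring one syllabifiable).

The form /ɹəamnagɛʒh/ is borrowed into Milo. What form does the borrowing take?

Syllabifying with onset maximization leaves /h/ stranded (at most one coda consonant is licensed; onsets may contain at most 2 consonants).
Each unlicensed consonant becomes the onset of a new syllable: /h/ → /hɛ/.

ɹəamnagɛʒhɛ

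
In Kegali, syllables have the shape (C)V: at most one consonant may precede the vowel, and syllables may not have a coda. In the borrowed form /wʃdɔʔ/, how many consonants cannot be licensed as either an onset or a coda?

Under (C)V, the unsyllabifiable consonants are /w/, /ʃ/, /ʔ/ (no codas are permitted; onsets are limited to one consonant).

3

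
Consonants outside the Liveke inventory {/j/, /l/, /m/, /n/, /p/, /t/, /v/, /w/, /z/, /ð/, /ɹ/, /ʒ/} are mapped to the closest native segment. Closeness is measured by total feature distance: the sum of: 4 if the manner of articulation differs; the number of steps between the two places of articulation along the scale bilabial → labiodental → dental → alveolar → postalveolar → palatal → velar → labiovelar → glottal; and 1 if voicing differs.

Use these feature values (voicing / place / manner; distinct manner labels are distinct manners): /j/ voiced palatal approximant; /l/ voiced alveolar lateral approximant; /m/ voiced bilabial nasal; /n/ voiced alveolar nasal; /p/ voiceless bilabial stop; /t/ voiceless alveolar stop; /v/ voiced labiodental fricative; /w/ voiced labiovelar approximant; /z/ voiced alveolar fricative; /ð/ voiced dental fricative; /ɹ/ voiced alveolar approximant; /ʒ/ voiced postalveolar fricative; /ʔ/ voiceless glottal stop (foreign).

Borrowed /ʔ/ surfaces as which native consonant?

t

/t/ is closest: same manner (stop), place distance 5 (glottal→alveolar), same voicing; total 5. Next closest is /w/ at distance 6.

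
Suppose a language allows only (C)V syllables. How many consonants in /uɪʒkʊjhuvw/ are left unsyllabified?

Under (C)V, the unsyllabifiable consonants are /ʒ/, /j/, /v/, /w/ (no codas are permitted; onsets are limited to one consonant).

4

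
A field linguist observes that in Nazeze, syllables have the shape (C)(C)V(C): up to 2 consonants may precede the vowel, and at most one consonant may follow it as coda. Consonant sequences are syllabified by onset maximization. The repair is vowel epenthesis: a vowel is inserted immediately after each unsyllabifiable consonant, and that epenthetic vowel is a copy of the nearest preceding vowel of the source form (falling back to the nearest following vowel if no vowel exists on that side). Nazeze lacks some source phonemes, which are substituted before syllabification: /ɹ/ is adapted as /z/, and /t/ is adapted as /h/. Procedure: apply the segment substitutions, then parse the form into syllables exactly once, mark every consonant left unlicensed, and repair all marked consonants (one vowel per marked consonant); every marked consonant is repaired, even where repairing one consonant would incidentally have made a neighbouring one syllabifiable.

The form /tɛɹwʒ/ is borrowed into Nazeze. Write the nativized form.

Substitution: /t/ → /h/, /ɹ/ → /z/, giving /hɛzwʒ/.
Syllabifying with onset maximization leaves /w/, /ʒ/ stranded (at most one coda consonant is licensed; onsets may contain at most 2 consonants).
Inserting the epenthetic vowel yields /w/ → /wɛ/, /ʒ/ → /ʒɛ/.

hɛzwɛʒɛ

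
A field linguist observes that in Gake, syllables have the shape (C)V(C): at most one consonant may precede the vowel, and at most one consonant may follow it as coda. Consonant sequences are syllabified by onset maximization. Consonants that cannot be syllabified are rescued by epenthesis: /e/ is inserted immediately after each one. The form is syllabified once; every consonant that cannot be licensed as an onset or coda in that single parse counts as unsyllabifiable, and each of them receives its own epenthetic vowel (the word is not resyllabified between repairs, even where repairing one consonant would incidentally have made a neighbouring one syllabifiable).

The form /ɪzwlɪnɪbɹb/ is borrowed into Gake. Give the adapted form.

Syllabifying with onset maximization leaves /w/, /ɹ/, /b/ stranded (at most one coda consonant is licensed; onsets are limited to one consonant).
Inserting the epenthetic vowel yields /w/ → /we/, /ɹ/ → /ɹe/, /b/ → /be/.

ɪzwelɪnɪbɹebe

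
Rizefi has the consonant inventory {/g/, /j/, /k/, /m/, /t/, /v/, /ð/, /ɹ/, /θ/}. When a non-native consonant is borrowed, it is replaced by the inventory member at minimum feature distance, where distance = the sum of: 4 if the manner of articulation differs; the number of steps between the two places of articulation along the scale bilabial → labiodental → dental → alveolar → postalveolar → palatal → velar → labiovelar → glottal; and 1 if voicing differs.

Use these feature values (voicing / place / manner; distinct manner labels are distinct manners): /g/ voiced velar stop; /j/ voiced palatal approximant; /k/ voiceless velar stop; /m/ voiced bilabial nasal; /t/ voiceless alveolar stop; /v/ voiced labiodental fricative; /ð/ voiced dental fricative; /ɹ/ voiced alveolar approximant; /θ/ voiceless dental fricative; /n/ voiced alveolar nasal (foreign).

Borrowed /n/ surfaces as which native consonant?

m

/m/ is closest: same manner (nasal), place distance 3 (alveolar→bilabial), same voicing; total 3. Next closest is /ɹ/ at distance 4.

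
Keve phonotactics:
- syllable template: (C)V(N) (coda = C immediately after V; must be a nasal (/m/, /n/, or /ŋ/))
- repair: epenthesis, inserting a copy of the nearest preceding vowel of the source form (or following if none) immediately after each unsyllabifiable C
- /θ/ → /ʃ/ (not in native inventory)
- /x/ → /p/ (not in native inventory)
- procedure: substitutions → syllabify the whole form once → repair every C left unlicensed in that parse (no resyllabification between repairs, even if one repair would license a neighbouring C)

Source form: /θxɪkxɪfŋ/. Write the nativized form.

Substitution: /θ/ → /ʃ/, /x/ → /p/, giving /ʃpɪkpɪfŋ/.
Syllabifying with onset maximization leaves /ʃ/, /k/, /f/, /ŋ/ stranded (only a nasal (/m/, /n/, or /ŋ/) is licensed in coda position; onsets are limited to one consonant).
Inserting the epenthetic vowel yields /ʃ/ → /ʃɪ/, /k/ → /kɪ/, /f/ → /fɪ/, /ŋ/ → /ŋɪ/.

ʃɪpɪkɪpɪfɪŋɪ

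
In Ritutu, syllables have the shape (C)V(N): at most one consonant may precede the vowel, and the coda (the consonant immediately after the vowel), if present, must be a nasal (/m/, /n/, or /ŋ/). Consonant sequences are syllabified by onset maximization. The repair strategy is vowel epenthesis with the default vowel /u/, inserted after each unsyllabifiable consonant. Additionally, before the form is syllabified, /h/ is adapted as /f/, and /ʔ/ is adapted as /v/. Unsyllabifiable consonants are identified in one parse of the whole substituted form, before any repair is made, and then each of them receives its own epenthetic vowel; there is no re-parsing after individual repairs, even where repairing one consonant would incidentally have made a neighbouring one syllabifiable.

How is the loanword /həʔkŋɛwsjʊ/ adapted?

Substitution: /h/ → /f/, /ʔ/ → /v/, giving /fəvkŋɛwsjʊ/.
The consonants /v/, /k/, /w/, /s/ cannot be parsed into a legal (C)V(N) syllable (only a nasal (/m/, /n/, or /ŋ/) is licensed in coda position; onsets are limited to one consonant).
Each unlicensed consonant becomes the onset of a new syllable: /v/ → /vu/, /k/ → /ku/, /w/ → /wu/, /s/ → /su/.

fəvukuŋɛwusujʊ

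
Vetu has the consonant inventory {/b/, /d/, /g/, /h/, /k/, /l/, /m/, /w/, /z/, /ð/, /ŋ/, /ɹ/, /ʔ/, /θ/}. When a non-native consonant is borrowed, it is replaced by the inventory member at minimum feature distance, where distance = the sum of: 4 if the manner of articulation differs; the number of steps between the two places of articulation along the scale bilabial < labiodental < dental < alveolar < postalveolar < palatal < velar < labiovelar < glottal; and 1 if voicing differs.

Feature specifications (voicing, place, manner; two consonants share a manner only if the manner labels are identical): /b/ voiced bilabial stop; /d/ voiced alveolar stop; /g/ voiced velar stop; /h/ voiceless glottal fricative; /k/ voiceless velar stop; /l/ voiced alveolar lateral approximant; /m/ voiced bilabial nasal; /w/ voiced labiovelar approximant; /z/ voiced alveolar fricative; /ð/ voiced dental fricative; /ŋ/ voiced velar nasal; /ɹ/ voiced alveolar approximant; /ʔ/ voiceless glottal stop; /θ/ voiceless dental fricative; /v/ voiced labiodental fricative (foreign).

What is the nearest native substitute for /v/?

/ð/ is closest: same manner (fricative), place distance 1 (labiodental→dental), same voicing; total 1. Next closest is /z/ at distance 2.

ð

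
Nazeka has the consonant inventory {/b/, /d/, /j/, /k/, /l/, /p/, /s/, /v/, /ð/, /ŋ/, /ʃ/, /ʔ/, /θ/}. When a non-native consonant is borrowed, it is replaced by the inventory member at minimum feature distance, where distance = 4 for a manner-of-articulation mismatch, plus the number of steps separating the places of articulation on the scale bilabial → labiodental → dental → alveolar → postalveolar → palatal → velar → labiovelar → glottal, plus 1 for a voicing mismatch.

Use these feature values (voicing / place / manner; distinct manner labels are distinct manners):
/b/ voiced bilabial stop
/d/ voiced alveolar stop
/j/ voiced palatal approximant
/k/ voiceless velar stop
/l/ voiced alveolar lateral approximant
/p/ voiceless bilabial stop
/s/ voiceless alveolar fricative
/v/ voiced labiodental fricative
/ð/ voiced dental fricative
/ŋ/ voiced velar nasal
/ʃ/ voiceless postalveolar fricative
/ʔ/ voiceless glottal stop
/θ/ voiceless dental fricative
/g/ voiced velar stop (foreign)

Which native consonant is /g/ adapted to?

k

/k/ is closest: same manner (stop), place distance 0 (velar→velar), voicing differs (+1); total 1. Next closest is /d/ at distance 3.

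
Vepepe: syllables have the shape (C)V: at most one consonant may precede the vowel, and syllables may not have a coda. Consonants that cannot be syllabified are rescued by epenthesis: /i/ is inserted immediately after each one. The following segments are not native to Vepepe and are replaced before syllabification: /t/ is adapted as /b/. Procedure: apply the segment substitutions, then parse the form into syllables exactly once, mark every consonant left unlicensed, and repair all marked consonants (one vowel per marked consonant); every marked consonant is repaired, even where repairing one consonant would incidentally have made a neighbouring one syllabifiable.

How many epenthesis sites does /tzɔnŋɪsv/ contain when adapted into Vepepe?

After substitution the input is /bzɔnŋɪsv/.
The unsyllabifiable consonants are /b/, /n/, /s/, /v/; each receives one epenthetic vowel.

4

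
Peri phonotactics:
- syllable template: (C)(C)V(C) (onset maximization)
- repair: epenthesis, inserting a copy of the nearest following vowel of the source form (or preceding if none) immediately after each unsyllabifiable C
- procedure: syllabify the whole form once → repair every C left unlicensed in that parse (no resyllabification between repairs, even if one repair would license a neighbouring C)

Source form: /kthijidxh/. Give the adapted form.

kithijidxihi

Under (C)(C)V(C), the unsyllabifiable consonants are /k/, /x/, /h/ (at most one coda consonant is licensed; onsets may contain at most 2 consonants).
Each unlicensed consonant becomes the onset of a new syllable: /k/ → /ki/, /x/ → /xi/, /h/ → /hi/.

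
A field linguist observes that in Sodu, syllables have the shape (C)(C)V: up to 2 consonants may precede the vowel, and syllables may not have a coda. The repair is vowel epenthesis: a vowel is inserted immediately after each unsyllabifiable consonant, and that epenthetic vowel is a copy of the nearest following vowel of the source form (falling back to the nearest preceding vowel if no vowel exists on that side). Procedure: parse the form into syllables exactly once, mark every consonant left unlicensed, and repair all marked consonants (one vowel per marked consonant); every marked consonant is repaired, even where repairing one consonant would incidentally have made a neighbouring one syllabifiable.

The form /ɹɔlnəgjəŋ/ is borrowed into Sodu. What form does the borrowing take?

ɹɔlnəgjəŋə

Under (C)(C)V, the unsyllabifiable consonants are /ŋ/ (no codas are permitted; onsets may contain at most 2 consonants).
Inserting the epenthetic vowel yields /ŋ/ → /ŋə/.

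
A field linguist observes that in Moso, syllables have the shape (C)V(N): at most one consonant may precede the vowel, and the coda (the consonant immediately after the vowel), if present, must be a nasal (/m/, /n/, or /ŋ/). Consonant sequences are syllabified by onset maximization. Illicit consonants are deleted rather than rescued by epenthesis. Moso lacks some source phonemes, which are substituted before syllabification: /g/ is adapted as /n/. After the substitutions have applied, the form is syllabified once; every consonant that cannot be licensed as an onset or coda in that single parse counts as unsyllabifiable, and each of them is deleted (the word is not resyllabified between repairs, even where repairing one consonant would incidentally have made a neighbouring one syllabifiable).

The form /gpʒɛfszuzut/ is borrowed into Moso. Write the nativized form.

ʒɛzuzu

Substitution: /g/ → /n/, giving /npʒɛfszuzut/.
Under (C)V(N), the unsyllabifiable consonants are /n/, /p/, /f/, /s/, /t/ (only a nasal (/m/, /n/, or /ŋ/) is licensed in coda position; onsets are limited to one consonant).
Deleting the stranded consonants removes /n/, /p/, /f/, /s/, /t/.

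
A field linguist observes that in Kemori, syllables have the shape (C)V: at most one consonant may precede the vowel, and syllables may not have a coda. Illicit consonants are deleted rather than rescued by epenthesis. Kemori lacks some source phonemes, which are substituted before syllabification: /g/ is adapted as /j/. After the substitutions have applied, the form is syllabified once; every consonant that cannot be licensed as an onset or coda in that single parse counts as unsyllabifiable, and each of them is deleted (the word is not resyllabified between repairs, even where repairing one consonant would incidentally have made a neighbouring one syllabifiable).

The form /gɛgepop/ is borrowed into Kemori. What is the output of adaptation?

Substitution: /g/ → /j/, giving /jɛjepop/.
The consonants /p/ cannot be parsed into a legal (C)V syllable (no codas are permitted; onsets are limited to one consonant).
Each unlicensed consonant is deleted: /p/.

jɛjepo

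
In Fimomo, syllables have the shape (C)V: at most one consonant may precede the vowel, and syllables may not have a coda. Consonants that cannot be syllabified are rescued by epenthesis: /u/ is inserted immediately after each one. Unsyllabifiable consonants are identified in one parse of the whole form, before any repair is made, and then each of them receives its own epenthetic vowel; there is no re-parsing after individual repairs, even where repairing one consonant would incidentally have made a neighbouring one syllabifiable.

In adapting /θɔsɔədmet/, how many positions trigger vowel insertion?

The unsyllabifiable consonants are /d/, /t/; each receives one epenthetic vowel.

2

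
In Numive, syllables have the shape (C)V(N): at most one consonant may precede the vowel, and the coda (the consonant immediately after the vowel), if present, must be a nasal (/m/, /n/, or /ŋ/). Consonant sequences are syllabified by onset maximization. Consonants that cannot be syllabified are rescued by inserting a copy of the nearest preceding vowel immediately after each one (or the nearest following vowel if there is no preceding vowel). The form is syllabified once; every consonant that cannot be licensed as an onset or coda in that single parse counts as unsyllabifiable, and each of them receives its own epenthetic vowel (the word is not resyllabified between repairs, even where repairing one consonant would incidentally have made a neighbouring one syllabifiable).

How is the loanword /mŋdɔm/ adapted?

The consonants /m/, /ŋ/ cannot be parsed into a legal (C)V(N) syllable (only a nasal (/m/, /n/, or /ŋ/) is licensed in coda position; onsets are limited to one consonant).
Each unlicensed consonant becomes the onset of a new syllable: /m/ → /mɔ/, /ŋ/ → /ŋɔ/.

mɔŋɔdɔm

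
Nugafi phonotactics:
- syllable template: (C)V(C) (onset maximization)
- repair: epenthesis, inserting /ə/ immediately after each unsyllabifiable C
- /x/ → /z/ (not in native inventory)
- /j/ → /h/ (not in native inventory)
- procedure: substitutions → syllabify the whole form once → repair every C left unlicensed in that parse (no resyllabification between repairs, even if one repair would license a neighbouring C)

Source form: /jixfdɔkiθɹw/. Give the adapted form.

Substitution: /j/ → /h/, /x/ → /z/, giving /hizfdɔkiθɹw/.
Syllabifying with onset maximization leaves /f/, /ɹ/, /w/ stranded (at most one coda consonant is licensed; onsets are limited to one consonant).
Each unlicensed consonant becomes the onset of a new syllable: /f/ → /fə/, /ɹ/ → /ɹə/, /w/ → /wə/.

hizfədɔkiθɹəwə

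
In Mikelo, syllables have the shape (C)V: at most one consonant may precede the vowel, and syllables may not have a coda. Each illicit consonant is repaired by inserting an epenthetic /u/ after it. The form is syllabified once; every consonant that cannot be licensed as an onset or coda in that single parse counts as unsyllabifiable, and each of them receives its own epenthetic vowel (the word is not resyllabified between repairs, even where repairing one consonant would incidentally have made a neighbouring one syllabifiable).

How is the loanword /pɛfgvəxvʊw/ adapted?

Syllabifying with onset maximization leaves /f/, /g/, /x/, /w/ stranded (no codas are permitted; onsets are limited to one consonant).
Each unlicensed consonant becomes the onset of a new syllable: /f/ → /fu/, /g/ → /gu/, /x/ → /xu/, /w/ → /wu/.

pɛfuguvəxuvʊwu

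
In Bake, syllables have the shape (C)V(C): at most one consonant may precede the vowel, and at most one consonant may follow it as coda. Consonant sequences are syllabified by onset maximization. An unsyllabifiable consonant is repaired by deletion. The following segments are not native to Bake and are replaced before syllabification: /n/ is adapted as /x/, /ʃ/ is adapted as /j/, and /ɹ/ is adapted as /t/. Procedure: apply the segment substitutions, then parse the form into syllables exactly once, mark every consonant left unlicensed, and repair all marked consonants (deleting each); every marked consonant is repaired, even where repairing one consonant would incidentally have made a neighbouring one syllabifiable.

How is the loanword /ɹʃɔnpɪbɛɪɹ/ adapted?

Substitution: /ɹ/ → /t/, /ʃ/ → /j/, /n/ → /x/, giving /tjɔxpɪbɛɪt/.
The consonants /t/ cannot be parsed into a legal (C)V(C) syllable (at most one coda consonant is licensed; onsets are limited to one consonant).
Each unlicensed consonant is deleted: /t/.

jɔxpɪbɛɪt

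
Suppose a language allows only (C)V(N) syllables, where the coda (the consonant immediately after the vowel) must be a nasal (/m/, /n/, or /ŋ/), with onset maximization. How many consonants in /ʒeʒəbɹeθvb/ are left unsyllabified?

The consonants /b/, /θ/, /v/, /b/ cannot be parsed into a legal (C)V(N) syllable (only a nasal (/m/, /n/, or /ŋ/) is licensed in coda position; onsets are limited to one consonant).

4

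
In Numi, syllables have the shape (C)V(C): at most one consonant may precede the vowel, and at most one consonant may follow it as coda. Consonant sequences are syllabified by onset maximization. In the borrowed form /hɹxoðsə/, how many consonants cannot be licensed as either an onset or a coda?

Under (C)V(C), the unsyllabifiable consonants are /h/, /ɹ/ (at most one coda consonant is licensed; onsets are limited to one consonant).

2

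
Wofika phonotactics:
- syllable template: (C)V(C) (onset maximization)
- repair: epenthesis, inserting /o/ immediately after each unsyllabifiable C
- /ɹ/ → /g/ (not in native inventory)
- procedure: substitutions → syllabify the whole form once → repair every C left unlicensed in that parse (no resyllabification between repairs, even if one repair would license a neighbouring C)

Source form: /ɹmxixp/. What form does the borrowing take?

Substitution: /ɹ/ → /g/, giving /gmxixp/.
Under (C)V(C), the unsyllabifiable consonants are /g/, /m/, /p/ (at most one coda consonant is licensed; onsets are limited to one consonant).
Inserting the epenthetic vowel yields /g/ → /go/, /m/ → /mo/, /p/ → /po/.

gomoxixpo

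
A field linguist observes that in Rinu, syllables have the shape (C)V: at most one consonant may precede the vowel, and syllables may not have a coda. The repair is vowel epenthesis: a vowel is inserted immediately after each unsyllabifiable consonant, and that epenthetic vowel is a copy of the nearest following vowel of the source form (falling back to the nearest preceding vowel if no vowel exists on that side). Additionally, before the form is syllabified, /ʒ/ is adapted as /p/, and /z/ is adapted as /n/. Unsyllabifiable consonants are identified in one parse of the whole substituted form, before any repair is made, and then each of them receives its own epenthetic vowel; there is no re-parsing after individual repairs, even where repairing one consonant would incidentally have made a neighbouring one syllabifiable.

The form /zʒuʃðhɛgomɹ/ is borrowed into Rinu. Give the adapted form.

Substitution: /z/ → /n/, /ʒ/ → /p/, giving /npuʃðhɛgomɹ/.
The consonants /n/, /ʃ/, /ð/, /m/, /ɹ/ cannot be parsed into a legal (C)V syllable (no codas are permitted; onsets are limited to one consonant).
Each unlicensed consonant becomes the onset of a new syllable: /n/ → /nu/, /ʃ/ → /ʃɛ/, /ð/ → /ðɛ/, /m/ → /mo/, /ɹ/ → /ɹo/.

nupuʃɛðɛhɛgomoɹo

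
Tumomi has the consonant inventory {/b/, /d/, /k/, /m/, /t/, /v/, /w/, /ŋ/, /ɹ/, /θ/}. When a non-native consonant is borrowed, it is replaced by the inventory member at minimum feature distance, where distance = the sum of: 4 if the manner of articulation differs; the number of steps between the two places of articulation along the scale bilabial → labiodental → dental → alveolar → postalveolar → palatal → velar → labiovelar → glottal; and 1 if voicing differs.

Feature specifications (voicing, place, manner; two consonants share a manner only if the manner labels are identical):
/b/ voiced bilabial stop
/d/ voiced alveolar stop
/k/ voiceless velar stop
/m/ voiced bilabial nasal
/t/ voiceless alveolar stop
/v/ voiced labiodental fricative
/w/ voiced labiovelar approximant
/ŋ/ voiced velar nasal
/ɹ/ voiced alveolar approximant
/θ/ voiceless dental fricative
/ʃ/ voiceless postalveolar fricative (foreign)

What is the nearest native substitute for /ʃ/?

/θ/ is closest: same manner (fricative), place distance 2 (postalveolar→dental), same voicing; total 2. Next closest is /v/ at distance 4.

θ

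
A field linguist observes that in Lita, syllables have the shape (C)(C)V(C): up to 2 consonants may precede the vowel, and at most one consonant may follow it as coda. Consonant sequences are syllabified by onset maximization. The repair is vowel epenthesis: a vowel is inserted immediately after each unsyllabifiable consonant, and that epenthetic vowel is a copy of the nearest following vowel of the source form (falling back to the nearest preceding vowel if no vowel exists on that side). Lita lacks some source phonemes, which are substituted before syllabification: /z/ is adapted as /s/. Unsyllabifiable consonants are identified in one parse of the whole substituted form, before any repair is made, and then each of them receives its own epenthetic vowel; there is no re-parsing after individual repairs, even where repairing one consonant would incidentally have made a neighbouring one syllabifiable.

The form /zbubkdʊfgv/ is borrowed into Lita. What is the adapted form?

sbubkdʊfgʊvʊ

Substitution: /z/ → /s/, giving /sbubkdʊfgv/.
The consonants /g/, /v/ cannot be parsed into a legal (C)(C)V(C) syllable (at most one coda consonant is licensed; onsets may contain at most 2 consonants).
Epenthesis after each stranded consonant: /g/ → /gʊ/, /v/ → /vʊ/.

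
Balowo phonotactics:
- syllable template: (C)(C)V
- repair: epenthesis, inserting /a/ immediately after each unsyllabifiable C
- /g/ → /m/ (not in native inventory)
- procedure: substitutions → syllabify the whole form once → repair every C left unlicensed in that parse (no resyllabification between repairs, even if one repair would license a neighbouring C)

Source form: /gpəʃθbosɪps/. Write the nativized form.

Substitution: /g/ → /m/, giving /mpəʃθbosɪps/.
Under (C)(C)V, the unsyllabifiable consonants are /ʃ/, /p/, /s/ (no codas are permitted; onsets may contain at most 2 consonants).
Epenthesis after each stranded consonant: /ʃ/ → /ʃa/, /p/ → /pa/, /s/ → /sa/.

mpəʃaθbosɪpasa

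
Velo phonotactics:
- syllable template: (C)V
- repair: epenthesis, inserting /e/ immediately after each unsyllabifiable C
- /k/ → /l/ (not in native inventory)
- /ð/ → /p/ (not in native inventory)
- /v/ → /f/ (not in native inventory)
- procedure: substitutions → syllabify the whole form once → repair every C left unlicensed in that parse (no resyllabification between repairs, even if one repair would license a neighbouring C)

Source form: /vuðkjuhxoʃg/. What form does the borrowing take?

fupelejuhexoʃege

Substitution: /v/ → /f/, /ð/ → /p/, /k/ → /l/, giving /fupljuhxoʃg/.
The consonants /p/, /l/, /h/, /ʃ/, /g/ cannot be parsed into a legal (C)V syllable (no codas are permitted; onsets are limited to one consonant).
Each unlicensed consonant becomes the onset of a new syllable: /p/ → /pe/, /l/ → /le/, /h/ → /he/, /ʃ/ → /ʃe/, /g/ → /ge/.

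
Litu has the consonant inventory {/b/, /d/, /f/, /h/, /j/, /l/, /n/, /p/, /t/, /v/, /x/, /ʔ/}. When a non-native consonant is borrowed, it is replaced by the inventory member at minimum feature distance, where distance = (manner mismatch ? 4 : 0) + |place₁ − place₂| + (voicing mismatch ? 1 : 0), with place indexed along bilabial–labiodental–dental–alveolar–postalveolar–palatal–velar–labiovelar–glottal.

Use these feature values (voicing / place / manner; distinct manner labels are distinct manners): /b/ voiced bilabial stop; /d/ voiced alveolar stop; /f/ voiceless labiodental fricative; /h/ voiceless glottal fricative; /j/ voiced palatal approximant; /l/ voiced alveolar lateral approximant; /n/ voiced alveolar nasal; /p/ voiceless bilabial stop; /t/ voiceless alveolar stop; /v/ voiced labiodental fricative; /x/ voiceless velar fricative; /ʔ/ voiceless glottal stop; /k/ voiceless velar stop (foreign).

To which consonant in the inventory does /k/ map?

/ʔ/ is closest: same manner (stop), place distance 2 (velar→glottal), same voicing; total 2. Next closest is /t/ at distance 3.

ʔ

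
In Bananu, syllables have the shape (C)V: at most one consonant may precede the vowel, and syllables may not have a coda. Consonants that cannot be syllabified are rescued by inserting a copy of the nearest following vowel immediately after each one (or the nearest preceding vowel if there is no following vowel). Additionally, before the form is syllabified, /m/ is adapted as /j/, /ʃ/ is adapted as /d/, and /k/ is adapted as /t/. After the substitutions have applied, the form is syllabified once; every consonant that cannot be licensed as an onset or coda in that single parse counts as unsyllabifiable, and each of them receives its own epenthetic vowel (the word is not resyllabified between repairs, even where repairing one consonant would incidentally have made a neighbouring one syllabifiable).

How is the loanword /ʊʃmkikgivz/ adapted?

Substitution: /ʃ/ → /d/, /m/ → /j/, /k/ → /t/, giving /ʊdjtitgivz/.
The consonants /d/, /j/, /t/, /v/, /z/ cannot be parsed into a legal (C)V syllable (no codas are permitted; onsets are limited to one consonant).
Epenthesis after each stranded consonant: /d/ → /di/, /j/ → /ji/, /t/ → /ti/, /v/ → /vi/, /z/ → /zi/.

ʊdijititigivizi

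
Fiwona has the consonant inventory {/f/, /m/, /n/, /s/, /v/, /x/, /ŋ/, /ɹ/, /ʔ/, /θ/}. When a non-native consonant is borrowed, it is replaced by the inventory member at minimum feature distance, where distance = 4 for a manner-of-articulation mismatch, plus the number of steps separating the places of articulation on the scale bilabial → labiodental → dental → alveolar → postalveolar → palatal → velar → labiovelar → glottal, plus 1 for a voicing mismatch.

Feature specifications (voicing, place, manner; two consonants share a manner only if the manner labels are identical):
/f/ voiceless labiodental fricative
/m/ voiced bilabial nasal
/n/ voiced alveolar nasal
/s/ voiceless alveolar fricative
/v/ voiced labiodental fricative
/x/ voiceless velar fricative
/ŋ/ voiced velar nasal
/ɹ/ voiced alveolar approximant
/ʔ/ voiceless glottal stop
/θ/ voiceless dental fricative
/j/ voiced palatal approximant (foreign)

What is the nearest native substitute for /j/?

/ɹ/ is closest: same manner (approximant), place distance 2 (palatal→alveolar), same voicing; total 2. Next closest is /ŋ/ at distance 5.

ɹ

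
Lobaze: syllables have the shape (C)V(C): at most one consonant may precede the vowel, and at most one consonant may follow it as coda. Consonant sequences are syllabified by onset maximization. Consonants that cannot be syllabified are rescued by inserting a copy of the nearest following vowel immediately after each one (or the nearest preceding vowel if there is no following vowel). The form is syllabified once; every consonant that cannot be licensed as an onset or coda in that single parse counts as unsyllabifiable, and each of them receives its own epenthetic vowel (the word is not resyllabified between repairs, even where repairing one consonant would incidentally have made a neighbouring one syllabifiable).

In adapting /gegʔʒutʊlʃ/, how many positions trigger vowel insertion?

The unsyllabifiable consonants are /ʔ/, /ʃ/; each receives one epenthetic vowel.

2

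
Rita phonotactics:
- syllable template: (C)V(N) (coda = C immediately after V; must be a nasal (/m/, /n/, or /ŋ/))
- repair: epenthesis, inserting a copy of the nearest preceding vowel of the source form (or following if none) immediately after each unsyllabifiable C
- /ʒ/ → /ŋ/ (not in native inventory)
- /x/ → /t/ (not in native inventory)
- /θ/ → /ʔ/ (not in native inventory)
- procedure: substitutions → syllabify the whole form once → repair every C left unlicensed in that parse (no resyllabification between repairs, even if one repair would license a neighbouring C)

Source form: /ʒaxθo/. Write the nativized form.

ŋataʔo

Substitution: /ʒ/ → /ŋ/, /x/ → /t/, /θ/ → /ʔ/, giving /ŋatʔo/.
Under (C)V(N), the unsyllabifiable consonants are /t/ (only a nasal (/m/, /n/, or /ŋ/) is licensed in coda position; onsets are limited to one consonant).
Inserting the epenthetic vowel yields /t/ → /ta/.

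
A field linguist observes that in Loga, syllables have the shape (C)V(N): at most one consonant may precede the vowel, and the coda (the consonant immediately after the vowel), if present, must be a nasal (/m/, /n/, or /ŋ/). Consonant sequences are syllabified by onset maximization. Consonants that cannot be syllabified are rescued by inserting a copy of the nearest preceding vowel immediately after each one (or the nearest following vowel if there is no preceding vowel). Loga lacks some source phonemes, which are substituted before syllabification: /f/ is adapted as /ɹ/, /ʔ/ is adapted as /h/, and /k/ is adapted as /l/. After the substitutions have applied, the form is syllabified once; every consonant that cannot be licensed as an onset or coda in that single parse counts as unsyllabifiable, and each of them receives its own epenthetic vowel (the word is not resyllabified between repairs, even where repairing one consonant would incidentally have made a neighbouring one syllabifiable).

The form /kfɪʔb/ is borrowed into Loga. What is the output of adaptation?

Substitution: /k/ → /l/, /f/ → /ɹ/, /ʔ/ → /h/, giving /lɹɪhb/.
Syllabifying with onset maximization leaves /l/, /h/, /b/ stranded (only a nasal (/m/, /n/, or /ŋ/) is licensed in coda position; onsets are limited to one consonant).
Inserting the epenthetic vowel yields /l/ → /lɪ/, /h/ → /hɪ/, /b/ → /bɪ/.

lɪɹɪhɪbɪ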